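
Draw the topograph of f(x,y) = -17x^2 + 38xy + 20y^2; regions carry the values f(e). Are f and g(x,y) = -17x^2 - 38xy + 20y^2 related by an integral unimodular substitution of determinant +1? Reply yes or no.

D₁ = 2804, D₂ = 2804
river cycle of f (length 22): (20, 42, -13), (-13, 36, 29), (29, 22, -20), (-20, 18, 31), (31, 44, -7), (-7, 40, 43), (43, 46, -4), (-4, 50, 19), (19, 26, -28), (-28, 30, 17), … (12 more)
river cycle of g (length 22): (20, 38, -17), (-17, 30, 28), (28, 26, -19), (-19, 50, 4), (4, 46, -43), (-43, 40, 7), (7, 44, -31), (-31, 18, 20), (20, 22, -29), (-29, 36, 13), … (12 more)
cycles differ ⇒ inequivalent

no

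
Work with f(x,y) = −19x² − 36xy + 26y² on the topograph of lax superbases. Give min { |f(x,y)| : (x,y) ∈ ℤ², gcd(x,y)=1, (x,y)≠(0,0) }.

descent: ρ → (26,36,-19)  [lands on river]
river: ρ → (-19,40,22)
river: ρ → (22,48,-11)
river: ρ → (-11,40,38)
river: ρ → (38,36,-13)
river: ρ → (-13,42,29)
river: ρ → (29,16,-26)
river: ρ → (-26,36,19)
river: ρ → (19,40,-22)
river: ρ → (-22,48,11)
river: ρ → (11,40,-38)
river: ρ → (-38,36,13)
river: ρ → (13,42,-29)
river: ρ → (-29,16,26)
closes: descent 1, river 14
min |a| on river = 11

11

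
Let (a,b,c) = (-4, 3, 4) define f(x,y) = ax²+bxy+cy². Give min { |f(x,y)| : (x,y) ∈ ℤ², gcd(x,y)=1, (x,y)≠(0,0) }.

river: ρ → (4,5,-3)
river: ρ → (-3,7,2)
river: ρ → (2,5,-6)
river: ρ → (-6,7,1)
river: ρ → (1,7,-6)
river: ρ → (-6,5,2)
river: ρ → (2,7,-3)
river: ρ → (-3,5,4)
river: ρ → (4,3,-4)
river: ρ → (-4,5,3)
river: ρ → (3,7,-2)
river: ρ → (-2,5,6)
river: ρ → (6,7,-1)
river: ρ → (-1,7,6)
river: ρ → (6,5,-2)
river: ρ → (-2,7,3)
river: ρ → (3,5,-4)
river: ρ → (-4,3,4)
closes: descent 0, river 18
min |a| on river = 1

1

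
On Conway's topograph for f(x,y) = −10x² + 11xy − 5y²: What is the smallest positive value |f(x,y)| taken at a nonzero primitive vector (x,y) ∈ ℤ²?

translate: b→9 (≡-11 mod 20), so (10,-11,5)→(10,9,4)
flip: (10,9,4)→(4,-9,10)
translate: b→-1 (≡-9 mod 8), so (4,-9,10)→(4,-1,5)
reduced (well bottom): (4,-1,5) with a≤c, −a<b≤a
well minimum |f| = |-4| = 4 (negative-definite)

4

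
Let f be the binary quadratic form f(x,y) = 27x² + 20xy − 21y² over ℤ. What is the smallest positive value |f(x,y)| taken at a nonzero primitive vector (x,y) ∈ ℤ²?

river: ρ → (-21,22,26)
river: ρ → (26,30,-17)
river: ρ → (-17,38,18)
river: ρ → (18,34,-21)
river: ρ → (-21,50,2)
river: ρ → (2,50,-21)
river: ρ → (-21,34,18)
river: ρ → (18,38,-17)
river: ρ → (-17,30,26)
river: ρ → (26,22,-21)
river: ρ → (-21,20,27)
river: ρ → (27,34,-14)
river: ρ → (-14,50,3)
river: ρ → (3,46,-46)
river: ρ → (-46,46,3)
river: ρ → (3,50,-14)
river: ρ → (-14,34,27)
river: ρ → (27,20,-21)
closes: descent 0, river 18
min |a| on river = 2

2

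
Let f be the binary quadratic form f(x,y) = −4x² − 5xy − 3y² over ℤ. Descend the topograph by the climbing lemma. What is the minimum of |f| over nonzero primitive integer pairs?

translate: b→-3 (≡5 mod 8), so (4,5,3)→(4,-3,2)
flip: (4,-3,2)→(2,3,4)
translate: b→-1 (≡3 mod 4), so (2,3,4)→(2,-1,3)
reduced (well bottom): (2,-1,3) with a≤c, −a<b≤a
well minimum |f| = |-2| = 2 (negative-definite)

2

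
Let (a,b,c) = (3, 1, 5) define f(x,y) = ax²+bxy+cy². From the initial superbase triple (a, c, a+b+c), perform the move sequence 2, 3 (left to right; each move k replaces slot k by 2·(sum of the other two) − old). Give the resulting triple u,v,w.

start (3,5,9) = (f(1,0),f(0,1),f(1,1))
replace slot 2: 2·(3+9) − 5 = 19 → (3,19,9)
replace slot 3: 2·(3+19) − 9 = 35 → (3,19,35)

3,19,35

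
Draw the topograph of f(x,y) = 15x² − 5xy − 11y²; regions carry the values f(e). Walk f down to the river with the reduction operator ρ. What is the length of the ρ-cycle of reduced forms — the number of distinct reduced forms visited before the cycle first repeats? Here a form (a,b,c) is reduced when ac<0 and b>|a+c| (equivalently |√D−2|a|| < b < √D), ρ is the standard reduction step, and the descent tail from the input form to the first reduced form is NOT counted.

D = 685, ⌊√D⌋ = 26
descent: ρ → (-11,5,15)  [lands on river]
river: ρ → (15,25,-1)
river: ρ → (-1,25,15)
river: ρ → (15,5,-11)
river: ρ → (-11,17,9)
river: ρ → (9,19,-9)
river: ρ → (-9,17,11)
river: ρ → (11,5,-15)
river: ρ → (-15,25,1)
river: ρ → (1,25,-15)
river: ρ → (-15,5,11)
river: ρ → (11,17,-9)
river: ρ → (-9,19,9)
river: ρ → (9,17,-11)
ρ-cycle length = 14 (tail of 1 descent step not counted)

14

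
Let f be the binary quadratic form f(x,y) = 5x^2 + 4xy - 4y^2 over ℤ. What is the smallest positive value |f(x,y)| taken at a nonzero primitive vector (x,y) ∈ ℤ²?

river: ρ → (-4,4,5)
river: ρ → (5,6,-3)
river: ρ → (-3,6,5)
river: ρ → (5,4,-4)
closes: descent 0, river 4
min |a| on river = 3

3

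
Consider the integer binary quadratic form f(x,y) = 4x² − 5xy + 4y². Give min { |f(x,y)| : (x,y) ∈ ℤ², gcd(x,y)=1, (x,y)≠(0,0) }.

translate: b→3 (≡-5 mod 8), so (4,-5,4)→(4,3,3)
flip: (4,3,3)→(3,-3,4)
translate: b→3 (≡-3 mod 6), so (3,-3,4)→(3,3,4)
reduced (well bottom): (3,3,4) with a≤c, −a<b≤a
well minimum = a = 3

3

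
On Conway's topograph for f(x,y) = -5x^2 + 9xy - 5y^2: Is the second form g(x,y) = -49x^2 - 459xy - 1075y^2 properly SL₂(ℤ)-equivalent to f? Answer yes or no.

D₁ = -19, D₂ = -19
f is negative-definite; reduce −f:
−f: translate: b→1 (≡-9 mod 10), so (5,-9,5)→(5,1,1)
−f: flip: (5,1,1)→(1,-1,5)
−f: translate: b→1 (≡-1 mod 2), so (1,-1,5)→(1,1,5)
−f: reduced (well bottom): (1,1,5) with a≤c, −a<b≤a
flip sign back: reduced form of f is (-1,-1,-5)
g is negative-definite; reduce −g:
−g: translate: b→-31 (≡459 mod 98), so (49,459,1075)→(49,-31,5)
−g: flip: (49,-31,5)→(5,31,49)
−g: translate: b→1 (≡31 mod 10), so (5,31,49)→(5,1,1)
−g: flip: (5,1,1)→(1,-1,5)
−g: translate: b→1 (≡-1 mod 2), so (1,-1,5)→(1,1,5)
−g: reduced (well bottom): (1,1,5) with a≤c, −a<b≤a
flip sign back: reduced form of g is (-1,-1,-5)
reduced forms (-1, -1, -5) vs (-1, -1, -5) ⇒ equivalent

yes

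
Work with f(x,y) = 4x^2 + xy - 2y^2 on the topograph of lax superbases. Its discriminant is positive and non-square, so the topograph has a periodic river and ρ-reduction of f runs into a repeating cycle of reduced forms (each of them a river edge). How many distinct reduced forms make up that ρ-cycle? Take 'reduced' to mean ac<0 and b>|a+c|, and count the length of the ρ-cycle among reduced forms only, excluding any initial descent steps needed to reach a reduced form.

D = 33, ⌊√D⌋ = 5
descent: ρ → (-2,3,3)  [lands on river]
river: ρ → (3,3,-2)
river: ρ → (-2,5,1)
river: ρ → (1,5,-2)
ρ-cycle length = 4 (tail of 1 descent step not counted)

4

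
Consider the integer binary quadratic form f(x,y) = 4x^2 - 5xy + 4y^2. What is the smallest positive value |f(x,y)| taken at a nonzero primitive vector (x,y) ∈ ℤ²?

translate: b→3 (≡-5 mod 8), so (4,-5,4)→(4,3,3)
flip: (4,3,3)→(3,-3,4)
translate: b→3 (≡-3 mod 6), so (3,-3,4)→(3,3,4)
reduced (well bottom): (3,3,4) with a≤c, −a<b≤a
well minimum = a = 3

3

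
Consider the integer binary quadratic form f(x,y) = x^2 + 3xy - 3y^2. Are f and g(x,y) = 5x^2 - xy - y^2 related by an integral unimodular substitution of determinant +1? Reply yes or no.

D₁ = 21, D₂ = 21
river cycle of f (length 2): (-3, 3, 1), (1, 3, -3)
river cycle of g (length 2): (-1, 3, 3), (3, 3, -1)
cycles differ ⇒ inequivalent

no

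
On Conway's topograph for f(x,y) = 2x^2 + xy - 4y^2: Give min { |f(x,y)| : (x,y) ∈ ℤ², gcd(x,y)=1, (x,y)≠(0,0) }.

descent: ρ → (-4,-1,2)
descent: ρ → (2,5,-1)  [lands on river]
river: ρ → (-1,5,2)
river: ρ → (2,3,-3)
river: ρ → (-3,3,2)
closes: descent 2, river 4
min |a| on river = 1

1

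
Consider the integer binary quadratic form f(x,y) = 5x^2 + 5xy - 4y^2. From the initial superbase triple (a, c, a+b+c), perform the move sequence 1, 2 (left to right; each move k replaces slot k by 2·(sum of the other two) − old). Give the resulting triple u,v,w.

start (5,-4,6) = (f(1,0),f(0,1),f(1,1))
replace slot 1: 2·((-4)+6) − 5 = -1 → (-1,-4,6)
replace slot 2: 2·((-1)+6) − (-4) = 14 → (-1,14,6)

-1,14,6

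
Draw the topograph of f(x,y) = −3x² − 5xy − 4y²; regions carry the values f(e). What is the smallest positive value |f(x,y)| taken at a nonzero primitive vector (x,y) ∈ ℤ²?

translate: b→-1 (≡5 mod 6), so (3,5,4)→(3,-1,2)
flip: (3,-1,2)→(2,1,3)
reduced (well bottom): (2,1,3) with a≤c, −a<b≤a
well minimum |f| = |-2| = 2 (negative-definite)

2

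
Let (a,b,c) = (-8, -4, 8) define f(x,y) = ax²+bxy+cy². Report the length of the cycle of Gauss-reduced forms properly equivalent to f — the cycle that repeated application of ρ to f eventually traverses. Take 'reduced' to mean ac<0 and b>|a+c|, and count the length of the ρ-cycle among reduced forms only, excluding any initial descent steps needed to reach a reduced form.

D = 272, ⌊√D⌋ = 16
descent: ρ → (8,4,-8)  [lands on river]
river: ρ → (-8,12,4)
river: ρ → (4,12,-8)
river: ρ → (-8,4,8)
river: ρ → (8,12,-4)
river: ρ → (-4,12,8)
ρ-cycle length = 6 (tail of 1 descent step not counted)

6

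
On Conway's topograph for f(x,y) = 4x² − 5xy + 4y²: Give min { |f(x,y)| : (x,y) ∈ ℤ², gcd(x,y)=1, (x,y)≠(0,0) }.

translate: b→3 (≡-5 mod 8), so (4,-5,4)→(4,3,3)
flip: (4,3,3)→(3,-3,4)
translate: b→3 (≡-3 mod 6), so (3,-3,4)→(3,3,4)
reduced (well bottom): (3,3,4) with a≤c, −a<b≤a
well minimum = a = 3

3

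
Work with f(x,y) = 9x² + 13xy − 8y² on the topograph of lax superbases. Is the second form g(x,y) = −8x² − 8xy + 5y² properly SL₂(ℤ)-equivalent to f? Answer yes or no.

D₁ = 457, D₂ = 224
discriminants differ ⇒ not SL₂(ℤ)-equivalent

no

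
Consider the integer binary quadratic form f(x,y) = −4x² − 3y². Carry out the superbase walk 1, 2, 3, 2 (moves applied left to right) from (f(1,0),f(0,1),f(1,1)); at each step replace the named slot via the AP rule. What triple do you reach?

start (-4,-3,-7) = (f(1,0),f(0,1),f(1,1))
replace slot 1: 2·((-3)+(-7)) − (-4) = -16 → (-16,-3,-7)
replace slot 2: 2·((-16)+(-7)) − (-3) = -43 → (-16,-43,-7)
replace slot 3: 2·((-16)+(-43)) − (-7) = -111 → (-16,-43,-111)
replace slot 2: 2·((-16)+(-111)) − (-43) = -211 → (-16,-211,-111)

-16,-211,-111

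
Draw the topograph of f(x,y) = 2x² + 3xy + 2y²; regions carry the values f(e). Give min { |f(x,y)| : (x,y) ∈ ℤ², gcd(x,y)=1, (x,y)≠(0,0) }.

translate: b→-1 (≡3 mod 4), so (2,3,2)→(2,-1,1)
flip: (2,-1,1)→(1,1,2)
reduced (well bottom): (1,1,2) with a≤c, −a<b≤a
well minimum = a = 1

1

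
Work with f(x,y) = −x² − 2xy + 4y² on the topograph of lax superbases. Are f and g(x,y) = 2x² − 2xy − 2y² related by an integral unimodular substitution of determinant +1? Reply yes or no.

D₁ = 20, D₂ = 20
river cycle of f (length 2): (-1, 4, 1), (1, 4, -1)
river cycle of g (length 2): (-2, 2, 2), (2, 2, -2)
cycles differ ⇒ inequivalent

no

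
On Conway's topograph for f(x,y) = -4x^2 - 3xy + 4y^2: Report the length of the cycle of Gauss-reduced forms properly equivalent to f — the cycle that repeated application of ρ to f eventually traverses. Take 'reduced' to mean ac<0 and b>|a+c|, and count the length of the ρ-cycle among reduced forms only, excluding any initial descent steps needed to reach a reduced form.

D = 73, ⌊√D⌋ = 8
descent: ρ → (4,3,-4)  [lands on river]
river: ρ → (-4,5,3)
river: ρ → (3,7,-2)
river: ρ → (-2,5,6)
river: ρ → (6,7,-1)
river: ρ → (-1,7,6)
river: ρ → (6,5,-2)
river: ρ → (-2,7,3)
river: ρ → (3,5,-4)
river: ρ → (-4,3,4)
river: ρ → (4,5,-3)
river: ρ → (-3,7,2)
river: ρ → (2,5,-6)
river: ρ → (-6,7,1)
river: ρ → (1,7,-6)
river: ρ → (-6,5,2)
river: ρ → (2,7,-3)
river: ρ → (-3,5,4)
ρ-cycle length = 18 (tail of 1 descent step not counted)

18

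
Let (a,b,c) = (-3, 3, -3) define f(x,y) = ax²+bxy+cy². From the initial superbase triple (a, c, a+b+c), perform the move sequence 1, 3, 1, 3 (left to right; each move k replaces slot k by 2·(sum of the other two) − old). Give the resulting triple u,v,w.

start (-3,-3,-3) = (f(1,0),f(0,1),f(1,1))
replace slot 1: 2·((-3)+(-3)) − (-3) = -9 → (-9,-3,-3)
replace slot 3: 2·((-9)+(-3)) − (-3) = -21 → (-9,-3,-21)
replace slot 1: 2·((-3)+(-21)) − (-9) = -39 → (-39,-3,-21)
replace slot 3: 2·((-39)+(-3)) − (-21) = -63 → (-39,-3,-63)

-39,-3,-63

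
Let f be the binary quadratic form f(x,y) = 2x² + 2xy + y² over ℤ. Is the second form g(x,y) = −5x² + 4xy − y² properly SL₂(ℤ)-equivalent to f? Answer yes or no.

D₁ = -4, D₂ = -4
f: flip: (2,2,1)→(1,-2,2)
f: translate: b→0 (≡-2 mod 2), so (1,-2,2)→(1,0,1)
f: reduced (well bottom): (1,0,1) with a≤c, −a<b≤a
g is negative-definite; reduce −g:
−g: flip: (5,-4,1)→(1,4,5)
−g: translate: b→0 (≡4 mod 2), so (1,4,5)→(1,0,1)
−g: reduced (well bottom): (1,0,1) with a≤c, −a<b≤a
flip sign back: reduced form of g is (-1,0,-1)
reduced forms (1, 0, 1) vs (-1, 0, -1) ⇒ inequivalent

no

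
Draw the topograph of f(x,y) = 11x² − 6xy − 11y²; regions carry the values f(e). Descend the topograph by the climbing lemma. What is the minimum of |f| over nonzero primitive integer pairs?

descent: ρ → (-11,6,11)  [lands on river]
river: ρ → (11,16,-6)
river: ρ → (-6,20,5)
river: ρ → (5,20,-6)
river: ρ → (-6,16,11)
river: ρ → (11,6,-11)
river: ρ → (-11,16,6)
river: ρ → (6,20,-5)
river: ρ → (-5,20,6)
river: ρ → (6,16,-11)
closes: descent 1, river 10
min |a| on river = 5

5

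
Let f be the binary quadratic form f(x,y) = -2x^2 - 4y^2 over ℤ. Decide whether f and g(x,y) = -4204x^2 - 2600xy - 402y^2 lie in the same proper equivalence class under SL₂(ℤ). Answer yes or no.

D₁ = -32, D₂ = -32
f is negative-definite; reduce −f:
−f: reduced (well bottom): (2,0,4) with a≤c, −a<b≤a
flip sign back: reduced form of f is (-2,0,-4)
g is negative-definite; reduce −g:
−g: flip: (4204,2600,402)→(402,-2600,4204)
−g: translate: b→-188 (≡-2600 mod 804), so (402,-2600,4204)→(402,-188,22)
−g: flip: (402,-188,22)→(22,188,402)
−g: translate: b→12 (≡188 mod 44), so (22,188,402)→(22,12,2)
−g: flip: (22,12,2)→(2,-12,22)
−g: translate: b→0 (≡-12 mod 4), so (2,-12,22)→(2,0,4)
−g: reduced (well bottom): (2,0,4) with a≤c, −a<b≤a
flip sign back: reduced form of g is (-2,0,-4)
reduced forms (-2, 0, -4) vs (-2, 0, -4) ⇒ equivalent

yes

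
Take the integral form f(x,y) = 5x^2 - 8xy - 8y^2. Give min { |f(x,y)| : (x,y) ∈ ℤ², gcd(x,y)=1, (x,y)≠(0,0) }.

descent: ρ → (-8,8,5)  [lands on river]
river: ρ → (5,12,-4)
river: ρ → (-4,12,5)
river: ρ → (5,8,-8)
closes: descent 1, river 4
min |a| on river = 4

4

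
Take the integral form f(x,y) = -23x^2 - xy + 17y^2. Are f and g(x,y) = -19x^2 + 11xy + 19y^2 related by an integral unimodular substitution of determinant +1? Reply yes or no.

D₁ = 1565, D₂ = 1565
river cycle of f (length 10): (17, 35, -5), (-5, 35, 17), (17, 33, -7), (-7, 37, 7), (7, 33, -17), (-17, 35, 5), (5, 35, -17), (-17, 33, 7), (7, 37, -7), (-7, 33, 17)
river cycle of g (length 10): (19, 27, -11), (-11, 39, 1), (1, 39, -11), (-11, 27, 19), (19, 11, -19), (-19, 27, 11), (11, 39, -1), (-1, 39, 11), (11, 27, -19), (-19, 11, 19)
cycles differ ⇒ inequivalent

no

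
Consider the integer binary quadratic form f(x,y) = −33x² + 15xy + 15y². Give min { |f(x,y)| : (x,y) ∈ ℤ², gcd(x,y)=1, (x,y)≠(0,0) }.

descent: ρ → (15,45,-3)  [lands on river]
river: ρ → (-3,45,15)
closes: descent 1, river 2
min |a| on river = 3

3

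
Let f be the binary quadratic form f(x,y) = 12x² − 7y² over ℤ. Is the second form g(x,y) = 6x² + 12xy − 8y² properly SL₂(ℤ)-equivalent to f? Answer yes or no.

D₁ = 336, D₂ = 336
river cycle of f (length 4): (-7, 14, 5), (5, 16, -4), (-4, 16, 5), (5, 14, -7)
river cycle of g (length 6): (-8, 4, 10), (10, 16, -2), (-2, 16, 10), (10, 4, -8), (-8, 12, 6), (6, 12, -8)
cycles differ ⇒ inequivalent

no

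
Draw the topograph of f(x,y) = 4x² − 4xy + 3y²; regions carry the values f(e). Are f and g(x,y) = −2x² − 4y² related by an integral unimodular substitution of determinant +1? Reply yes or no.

D₁ = -32, D₂ = -32
f: translate: b→4 (≡-4 mod 8), so (4,-4,3)→(4,4,3)
f: flip: (4,4,3)→(3,-4,4)
f: translate: b→2 (≡-4 mod 6), so (3,-4,4)→(3,2,3)
f: reduced (well bottom): (3,2,3) with a≤c, −a<b≤a
g is negative-definite; reduce −g:
−g: reduced (well bottom): (2,0,4) with a≤c, −a<b≤a
flip sign back: reduced form of g is (-2,0,-4)
reduced forms (3, 2, 3) vs (-2, 0, -4) ⇒ inequivalent

no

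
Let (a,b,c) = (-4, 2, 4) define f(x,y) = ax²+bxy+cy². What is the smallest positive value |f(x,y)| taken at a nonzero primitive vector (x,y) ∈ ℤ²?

river: ρ → (4,6,-2)
river: ρ → (-2,6,4)
river: ρ → (4,2,-4)
river: ρ → (-4,6,2)
river: ρ → (2,6,-4)
river: ρ → (-4,2,4)
closes: descent 0, river 6
min |a| on river = 2

2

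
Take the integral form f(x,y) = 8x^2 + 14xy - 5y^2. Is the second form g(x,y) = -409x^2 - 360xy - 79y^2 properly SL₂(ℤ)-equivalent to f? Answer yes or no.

D₁ = 356, D₂ = 356
river cycle of f (length 10): (-5, 16, 5), (5, 14, -8), (-8, 18, 1), (1, 18, -8), (-8, 14, 5), (5, 16, -5), (-5, 14, 8), (8, 18, -1), (-1, 18, 8), (8, 14, -5)
river cycle of g (length 10): (-5, 16, 5), (5, 14, -8), (-8, 18, 1), (1, 18, -8), (-8, 14, 5), (5, 16, -5), (-5, 14, 8), (8, 18, -1), (-1, 18, 8), (8, 14, -5)
cycles coincide ⇒ equivalent

yes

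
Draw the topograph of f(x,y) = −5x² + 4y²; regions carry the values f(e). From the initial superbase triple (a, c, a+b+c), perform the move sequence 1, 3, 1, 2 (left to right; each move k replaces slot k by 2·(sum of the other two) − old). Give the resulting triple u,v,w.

start (-5,4,-1) = (f(1,0),f(0,1),f(1,1))
replace slot 1: 2·(4+(-1)) − (-5) = 11 → (11,4,-1)
replace slot 3: 2·(11+4) − (-1) = 31 → (11,4,31)
replace slot 1: 2·(4+31) − 11 = 59 → (59,4,31)
replace slot 2: 2·(59+31) − 4 = 176 → (59,176,31)

59,176,31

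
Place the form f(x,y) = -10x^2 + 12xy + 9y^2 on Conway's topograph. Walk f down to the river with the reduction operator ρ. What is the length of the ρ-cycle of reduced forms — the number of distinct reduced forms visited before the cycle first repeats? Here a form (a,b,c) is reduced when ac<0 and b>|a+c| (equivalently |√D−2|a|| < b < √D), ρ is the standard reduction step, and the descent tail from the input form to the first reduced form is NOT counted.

D = 504, ⌊√D⌋ = 22
river: ρ → (9,6,-13)
river: ρ → (-13,20,2)
river: ρ → (2,20,-13)
river: ρ → (-13,6,9)
river: ρ → (9,12,-10)
river: ρ → (-10,8,11)
river: ρ → (11,14,-7)
river: ρ → (-7,14,11)
river: ρ → (11,8,-10)
river: ρ → (-10,12,9)
ρ-cycle length = 10 (tail of 0 descent steps not counted)

10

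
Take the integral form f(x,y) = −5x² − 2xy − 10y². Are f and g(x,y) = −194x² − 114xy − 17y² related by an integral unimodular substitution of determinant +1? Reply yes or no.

D₁ = -196, D₂ = -196
f is negative-definite; reduce −f:
−f: reduced (well bottom): (5,2,10) with a≤c, −a<b≤a
flip sign back: reduced form of f is (-5,-2,-10)
g is negative-definite; reduce −g:
−g: flip: (194,114,17)→(17,-114,194)
−g: translate: b→-12 (≡-114 mod 34), so (17,-114,194)→(17,-12,5)
−g: flip: (17,-12,5)→(5,12,17)
−g: translate: b→2 (≡12 mod 10), so (5,12,17)→(5,2,10)
−g: reduced (well bottom): (5,2,10) with a≤c, −a<b≤a
flip sign back: reduced form of g is (-5,-2,-10)
reduced forms (-5, -2, -10) vs (-5, -2, -10) ⇒ equivalent

yes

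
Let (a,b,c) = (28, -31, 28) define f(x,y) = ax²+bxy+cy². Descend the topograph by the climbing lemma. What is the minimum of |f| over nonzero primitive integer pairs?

translate: b→25 (≡-31 mod 56), so (28,-31,28)→(28,25,25)
flip: (28,25,25)→(25,-25,28)
translate: b→25 (≡-25 mod 50), so (25,-25,28)→(25,25,28)
reduced (well bottom): (25,25,28) with a≤c, −a<b≤a
well minimum = a = 25

25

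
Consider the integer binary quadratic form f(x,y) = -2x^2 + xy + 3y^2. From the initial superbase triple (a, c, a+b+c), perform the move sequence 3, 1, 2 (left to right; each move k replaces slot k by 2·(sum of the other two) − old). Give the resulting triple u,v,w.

start (-2,3,2) = (f(1,0),f(0,1),f(1,1))
replace slot 3: 2·((-2)+3) − 2 = 0 → (-2,3,0)
replace slot 1: 2·(3+0) − (-2) = 8 → (8,3,0)
replace slot 2: 2·(8+0) − 3 = 13 → (8,13,0)

8,13,0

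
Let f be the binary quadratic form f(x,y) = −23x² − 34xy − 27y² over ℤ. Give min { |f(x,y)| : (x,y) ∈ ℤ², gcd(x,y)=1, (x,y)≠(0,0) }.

translate: b→-12 (≡34 mod 46), so (23,34,27)→(23,-12,16)
flip: (23,-12,16)→(16,12,23)
reduced (well bottom): (16,12,23) with a≤c, −a<b≤a
well minimum |f| = |-16| = 16 (negative-definite)

16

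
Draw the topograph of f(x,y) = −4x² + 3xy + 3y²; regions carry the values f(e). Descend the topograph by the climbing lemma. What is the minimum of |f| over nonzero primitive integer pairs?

river: ρ → (3,3,-4)
river: ρ → (-4,5,2)
river: ρ → (2,7,-1)
river: ρ → (-1,7,2)
river: ρ → (2,5,-4)
river: ρ → (-4,3,3)
closes: descent 0, river 6
min |a| on river = 1

1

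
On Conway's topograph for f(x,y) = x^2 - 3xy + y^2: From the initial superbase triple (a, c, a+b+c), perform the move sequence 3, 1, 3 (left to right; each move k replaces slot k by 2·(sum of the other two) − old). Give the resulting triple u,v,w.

start (1,1,-1) = (f(1,0),f(0,1),f(1,1))
replace slot 3: 2·(1+1) − (-1) = 5 → (1,1,5)
replace slot 1: 2·(1+5) − 1 = 11 → (11,1,5)
replace slot 3: 2·(11+1) − 5 = 19 → (11,1,19)

11,1,19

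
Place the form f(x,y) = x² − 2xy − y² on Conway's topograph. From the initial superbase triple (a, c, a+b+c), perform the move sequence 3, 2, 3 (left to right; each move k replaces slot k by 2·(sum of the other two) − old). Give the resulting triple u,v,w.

start (1,-1,-2) = (f(1,0),f(0,1),f(1,1))
replace slot 3: 2·(1+(-1)) − (-2) = 2 → (1,-1,2)
replace slot 2: 2·(1+2) − (-1) = 7 → (1,7,2)
replace slot 3: 2·(1+7) − 2 = 14 → (1,7,14)

1,7,14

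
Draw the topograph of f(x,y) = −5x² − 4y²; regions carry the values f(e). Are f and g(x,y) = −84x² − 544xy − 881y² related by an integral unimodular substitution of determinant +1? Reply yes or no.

D₁ = -80, D₂ = -80
f is negative-definite; reduce −f:
−f: flip: (5,0,4)→(4,0,5)
−f: reduced (well bottom): (4,0,5) with a≤c, −a<b≤a
flip sign back: reduced form of f is (-4,0,-5)
g is negative-definite; reduce −g:
−g: translate: b→40 (≡544 mod 168), so (84,544,881)→(84,40,5)
−g: flip: (84,40,5)→(5,-40,84)
−g: translate: b→0 (≡-40 mod 10), so (5,-40,84)→(5,0,4)
−g: flip: (5,0,4)→(4,0,5)
−g: reduced (well bottom): (4,0,5) with a≤c, −a<b≤a
flip sign back: reduced form of g is (-4,0,-5)
reduced forms (-4, 0, -5) vs (-4, 0, -5) ⇒ equivalent

yes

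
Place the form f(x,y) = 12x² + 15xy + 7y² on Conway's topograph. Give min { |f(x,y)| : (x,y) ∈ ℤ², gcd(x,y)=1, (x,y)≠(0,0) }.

translate: b→-9 (≡15 mod 24), so (12,15,7)→(12,-9,4)
flip: (12,-9,4)→(4,9,12)
translate: b→1 (≡9 mod 8), so (4,9,12)→(4,1,7)
reduced (well bottom): (4,1,7) with a≤c, −a<b≤a
well minimum = a = 4

4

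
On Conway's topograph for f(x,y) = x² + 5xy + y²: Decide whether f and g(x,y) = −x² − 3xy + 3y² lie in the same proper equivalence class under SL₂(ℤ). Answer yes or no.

D₁ = 21, D₂ = 21
river cycle of f (length 2): (1, 3, -3), (-3, 3, 1)
river cycle of g (length 2): (3, 3, -1), (-1, 3, 3)
cycles differ ⇒ inequivalent

no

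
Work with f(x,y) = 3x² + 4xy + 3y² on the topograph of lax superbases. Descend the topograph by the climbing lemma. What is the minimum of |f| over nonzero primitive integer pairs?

translate: b→-2 (≡4 mod 6), so (3,4,3)→(3,-2,2)
flip: (3,-2,2)→(2,2,3)
reduced (well bottom): (2,2,3) with a≤c, −a<b≤a
well minimum = a = 2

2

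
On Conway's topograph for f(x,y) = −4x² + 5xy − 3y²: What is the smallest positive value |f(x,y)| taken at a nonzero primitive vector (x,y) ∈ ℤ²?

translate: b→3 (≡-5 mod 8), so (4,-5,3)→(4,3,2)
flip: (4,3,2)→(2,-3,4)
translate: b→1 (≡-3 mod 4), so (2,-3,4)→(2,1,3)
reduced (well bottom): (2,1,3) with a≤c, −a<b≤a
well minimum |f| = |-2| = 2 (negative-definite)

2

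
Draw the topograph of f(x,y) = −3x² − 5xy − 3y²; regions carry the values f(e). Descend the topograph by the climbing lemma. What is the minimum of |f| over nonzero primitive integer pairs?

translate: b→-1 (≡5 mod 6), so (3,5,3)→(3,-1,1)
flip: (3,-1,1)→(1,1,3)
reduced (well bottom): (1,1,3) with a≤c, −a<b≤a
well minimum |f| = |-1| = 1 (negative-definite)

1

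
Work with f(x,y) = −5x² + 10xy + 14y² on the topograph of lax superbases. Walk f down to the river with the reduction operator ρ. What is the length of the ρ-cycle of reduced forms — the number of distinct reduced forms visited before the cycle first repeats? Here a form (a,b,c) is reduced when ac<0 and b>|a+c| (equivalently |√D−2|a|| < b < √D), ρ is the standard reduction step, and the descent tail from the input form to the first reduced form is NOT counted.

D = 380, ⌊√D⌋ = 19
river: ρ → (14,18,-1)
river: ρ → (-1,18,14)
river: ρ → (14,10,-5)
river: ρ → (-5,10,14)
ρ-cycle length = 4 (tail of 0 descent steps not counted)

4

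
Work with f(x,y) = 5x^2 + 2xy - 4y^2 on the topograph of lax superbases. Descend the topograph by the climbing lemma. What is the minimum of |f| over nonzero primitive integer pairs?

river: ρ → (-4,6,3)
river: ρ → (3,6,-4)
river: ρ → (-4,2,5)
river: ρ → (5,8,-1)
river: ρ → (-1,8,5)
river: ρ → (5,2,-4)
closes: descent 0, river 6
min |a| on river = 1

1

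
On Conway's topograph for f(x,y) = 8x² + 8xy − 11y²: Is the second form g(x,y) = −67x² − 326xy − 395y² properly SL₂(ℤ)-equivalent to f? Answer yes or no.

D₁ = 416, D₂ = 416
river cycle of f (length 6): (-11, 14, 5), (5, 16, -8), (-8, 16, 5), (5, 14, -11), (-11, 8, 8), (8, 8, -11)
river cycle of g (length 6): (-11, 14, 5), (5, 16, -8), (-8, 16, 5), (5, 14, -11), (-11, 8, 8), (8, 8, -11)
cycles coincide ⇒ equivalent

yes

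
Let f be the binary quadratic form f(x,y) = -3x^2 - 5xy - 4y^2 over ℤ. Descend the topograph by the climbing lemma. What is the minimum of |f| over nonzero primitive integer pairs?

translate: b→-1 (≡5 mod 6), so (3,5,4)→(3,-1,2)
flip: (3,-1,2)→(2,1,3)
reduced (well bottom): (2,1,3) with a≤c, −a<b≤a
well minimum |f| = |-2| = 2 (negative-definite)

2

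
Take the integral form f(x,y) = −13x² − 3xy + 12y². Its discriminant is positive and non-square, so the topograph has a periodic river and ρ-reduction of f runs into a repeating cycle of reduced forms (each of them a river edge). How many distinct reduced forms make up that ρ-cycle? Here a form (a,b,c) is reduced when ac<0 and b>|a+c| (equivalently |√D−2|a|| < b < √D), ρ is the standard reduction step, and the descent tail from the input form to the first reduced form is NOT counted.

D = 633, ⌊√D⌋ = 25
descent: ρ → (12,3,-13)  [lands on river]
river: ρ → (-13,23,2)
river: ρ → (2,25,-1)
river: ρ → (-1,25,2)
river: ρ → (2,23,-13)
river: ρ → (-13,3,12)
river: ρ → (12,21,-4)
river: ρ → (-4,19,17)
river: ρ → (17,15,-6)
river: ρ → (-6,21,8)
river: ρ → (8,11,-16)
river: ρ → (-16,21,3)
river: ρ → (3,21,-16)
river: ρ → (-16,11,8)
river: ρ → (8,21,-6)
river: ρ → (-6,15,17)
river: ρ → (17,19,-4)
river: ρ → (-4,21,12)
ρ-cycle length = 18 (tail of 1 descent step not counted)

18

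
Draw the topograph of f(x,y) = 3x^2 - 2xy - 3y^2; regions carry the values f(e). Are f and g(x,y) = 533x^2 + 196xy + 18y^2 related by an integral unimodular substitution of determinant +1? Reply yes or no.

D₁ = 40, D₂ = 40
river cycle of f (length 6): (-3, 2, 3), (3, 4, -2), (-2, 4, 3), (3, 2, -3), (-3, 4, 2), (2, 4, -3)
river cycle of g (length 6): (3, 4, -2), (-2, 4, 3), (3, 2, -3), (-3, 4, 2), (2, 4, -3), (-3, 2, 3)
cycles coincide ⇒ equivalent

yes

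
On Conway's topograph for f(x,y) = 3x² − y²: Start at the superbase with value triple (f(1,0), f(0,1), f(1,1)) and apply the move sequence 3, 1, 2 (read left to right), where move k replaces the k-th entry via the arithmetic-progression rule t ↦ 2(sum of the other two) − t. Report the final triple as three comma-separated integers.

start (3,-1,2) = (f(1,0),f(0,1),f(1,1))
replace slot 3: 2·(3+(-1)) − 2 = 2 → (3,-1,2)
replace slot 1: 2·((-1)+2) − 3 = -1 → (-1,-1,2)
replace slot 2: 2·((-1)+2) − (-1) = 3 → (-1,3,2)

-1,3,2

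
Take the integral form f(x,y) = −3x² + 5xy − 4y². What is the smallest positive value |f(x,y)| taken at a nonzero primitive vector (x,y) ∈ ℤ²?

translate: b→1 (≡-5 mod 6), so (3,-5,4)→(3,1,2)
flip: (3,1,2)→(2,-1,3)
reduced (well bottom): (2,-1,3) with a≤c, −a<b≤a
well minimum |f| = |-2| = 2 (negative-definite)

2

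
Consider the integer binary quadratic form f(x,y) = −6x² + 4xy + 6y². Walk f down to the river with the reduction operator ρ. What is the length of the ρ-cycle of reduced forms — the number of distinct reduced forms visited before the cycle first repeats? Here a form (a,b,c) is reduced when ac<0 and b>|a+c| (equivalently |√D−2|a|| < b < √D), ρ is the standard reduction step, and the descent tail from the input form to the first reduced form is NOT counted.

D = 160, ⌊√D⌋ = 12
river: ρ → (6,8,-4)
river: ρ → (-4,8,6)
river: ρ → (6,4,-6)
river: ρ → (-6,8,4)
river: ρ → (4,8,-6)
river: ρ → (-6,4,6)
ρ-cycle length = 6 (tail of 0 descent steps not counted)

6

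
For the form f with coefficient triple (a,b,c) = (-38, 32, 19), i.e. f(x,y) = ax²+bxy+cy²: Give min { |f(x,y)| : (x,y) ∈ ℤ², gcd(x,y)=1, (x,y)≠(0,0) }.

river: ρ → (19,44,-26)
river: ρ → (-26,60,3)
river: ρ → (3,60,-26)
river: ρ → (-26,44,19)
river: ρ → (19,32,-38)
river: ρ → (-38,44,13)
river: ρ → (13,60,-6)
river: ρ → (-6,60,13)
river: ρ → (13,44,-38)
river: ρ → (-38,32,19)
closes: descent 0, river 10
min |a| on river = 3

3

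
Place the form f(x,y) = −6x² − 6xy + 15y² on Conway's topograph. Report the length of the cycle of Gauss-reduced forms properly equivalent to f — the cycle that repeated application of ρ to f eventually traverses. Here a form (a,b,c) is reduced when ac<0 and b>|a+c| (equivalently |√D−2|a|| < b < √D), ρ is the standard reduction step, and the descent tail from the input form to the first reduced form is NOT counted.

D = 396, ⌊√D⌋ = 19
descent: ρ → (15,6,-6)
descent: ρ → (-6,18,3)  [lands on river]
river: ρ → (3,18,-6)
ρ-cycle length = 2 (tail of 2 descent steps not counted)

2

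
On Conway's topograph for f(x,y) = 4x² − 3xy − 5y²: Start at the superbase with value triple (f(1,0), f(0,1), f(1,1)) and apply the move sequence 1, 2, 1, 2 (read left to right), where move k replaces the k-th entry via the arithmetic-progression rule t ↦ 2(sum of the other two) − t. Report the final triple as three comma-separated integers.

start (4,-5,-4) = (f(1,0),f(0,1),f(1,1))
replace slot 1: 2·((-5)+(-4)) − 4 = -22 → (-22,-5,-4)
replace slot 2: 2·((-22)+(-4)) − (-5) = -47 → (-22,-47,-4)
replace slot 1: 2·((-47)+(-4)) − (-22) = -80 → (-80,-47,-4)
replace slot 2: 2·((-80)+(-4)) − (-47) = -121 → (-80,-121,-4)

-80,-121,-4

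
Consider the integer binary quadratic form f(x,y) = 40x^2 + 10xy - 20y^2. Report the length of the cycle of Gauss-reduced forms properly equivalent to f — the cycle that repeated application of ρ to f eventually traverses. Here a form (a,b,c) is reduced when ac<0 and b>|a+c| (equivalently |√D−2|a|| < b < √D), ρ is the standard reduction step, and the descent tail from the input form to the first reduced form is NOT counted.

D = 3300, ⌊√D⌋ = 57
descent: ρ → (-20,30,30)  [lands on river]
river: ρ → (30,30,-20)
river: ρ → (-20,50,10)
river: ρ → (10,50,-20)
ρ-cycle length = 4 (tail of 1 descent step not counted)

4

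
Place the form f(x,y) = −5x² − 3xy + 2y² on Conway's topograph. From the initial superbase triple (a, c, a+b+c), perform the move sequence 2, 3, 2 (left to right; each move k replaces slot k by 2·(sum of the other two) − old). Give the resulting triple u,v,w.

start (-5,2,-6) = (f(1,0),f(0,1),f(1,1))
replace slot 2: 2·((-5)+(-6)) − 2 = -24 → (-5,-24,-6)
replace slot 3: 2·((-5)+(-24)) − (-6) = -52 → (-5,-24,-52)
replace slot 2: 2·((-5)+(-52)) − (-24) = -90 → (-5,-90,-52)

-5,-90,-52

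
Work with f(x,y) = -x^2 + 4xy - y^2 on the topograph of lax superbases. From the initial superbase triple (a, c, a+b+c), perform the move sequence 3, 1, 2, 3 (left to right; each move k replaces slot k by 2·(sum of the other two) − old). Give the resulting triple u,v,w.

start (-1,-1,2) = (f(1,0),f(0,1),f(1,1))
replace slot 3: 2·((-1)+(-1)) − 2 = -6 → (-1,-1,-6)
replace slot 1: 2·((-1)+(-6)) − (-1) = -13 → (-13,-1,-6)
replace slot 2: 2·((-13)+(-6)) − (-1) = -37 → (-13,-37,-6)
replace slot 3: 2·((-13)+(-37)) − (-6) = -94 → (-13,-37,-94)

-13,-37,-94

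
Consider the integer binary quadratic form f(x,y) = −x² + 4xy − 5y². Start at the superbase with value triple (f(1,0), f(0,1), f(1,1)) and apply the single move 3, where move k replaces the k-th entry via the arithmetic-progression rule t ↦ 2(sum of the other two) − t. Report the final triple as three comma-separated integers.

start (-1,-5,-2) = (f(1,0),f(0,1),f(1,1))
replace slot 3: 2·((-1)+(-5)) − (-2) = -10 → (-1,-5,-10)

-1,-5,-10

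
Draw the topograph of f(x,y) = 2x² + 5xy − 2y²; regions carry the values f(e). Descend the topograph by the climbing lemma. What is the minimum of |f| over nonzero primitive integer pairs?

river: ρ → (-2,3,4)
river: ρ → (4,5,-1)
river: ρ → (-1,5,4)
river: ρ → (4,3,-2)
river: ρ → (-2,5,2)
river: ρ → (2,3,-4)
river: ρ → (-4,5,1)
river: ρ → (1,5,-4)
river: ρ → (-4,3,2)
river: ρ → (2,5,-2)
closes: descent 0, river 10
min |a| on river = 1

1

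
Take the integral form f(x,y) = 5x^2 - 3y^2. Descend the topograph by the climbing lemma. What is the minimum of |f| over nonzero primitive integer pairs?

descent: ρ → (-3,6,2)  [lands on river]
river: ρ → (2,6,-3)
closes: descent 1, river 2
min |a| on river = 2

2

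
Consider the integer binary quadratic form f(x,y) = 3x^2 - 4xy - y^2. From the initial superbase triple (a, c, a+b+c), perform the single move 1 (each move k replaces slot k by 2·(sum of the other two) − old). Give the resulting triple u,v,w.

start (3,-1,-2) = (f(1,0),f(0,1),f(1,1))
replace slot 1: 2·((-1)+(-2)) − 3 = -9 → (-9,-1,-2)

-9,-1,-2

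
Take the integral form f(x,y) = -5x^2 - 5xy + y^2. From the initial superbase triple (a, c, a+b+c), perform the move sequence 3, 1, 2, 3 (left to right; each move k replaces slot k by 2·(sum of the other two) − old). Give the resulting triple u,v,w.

start (-5,1,-9) = (f(1,0),f(0,1),f(1,1))
replace slot 3: 2·((-5)+1) − (-9) = 1 → (-5,1,1)
replace slot 1: 2·(1+1) − (-5) = 9 → (9,1,1)
replace slot 2: 2·(9+1) − 1 = 19 → (9,19,1)
replace slot 3: 2·(9+19) − 1 = 55 → (9,19,55)

9,19,55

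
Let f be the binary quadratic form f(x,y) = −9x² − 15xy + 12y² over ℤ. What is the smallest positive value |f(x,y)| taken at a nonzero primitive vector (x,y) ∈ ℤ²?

descent: ρ → (12,15,-9)  [lands on river]
river: ρ → (-9,21,6)
river: ρ → (6,15,-18)
river: ρ → (-18,21,3)
river: ρ → (3,21,-18)
river: ρ → (-18,15,6)
river: ρ → (6,21,-9)
river: ρ → (-9,15,12)
river: ρ → (12,9,-12)
river: ρ → (-12,15,9)
river: ρ → (9,21,-6)
river: ρ → (-6,15,18)
river: ρ → (18,21,-3)
river: ρ → (-3,21,18)
river: ρ → (18,15,-6)
river: ρ → (-6,21,9)
river: ρ → (9,15,-12)
river: ρ → (-12,9,12)
closes: descent 1, river 18
min |a| on river = 3

3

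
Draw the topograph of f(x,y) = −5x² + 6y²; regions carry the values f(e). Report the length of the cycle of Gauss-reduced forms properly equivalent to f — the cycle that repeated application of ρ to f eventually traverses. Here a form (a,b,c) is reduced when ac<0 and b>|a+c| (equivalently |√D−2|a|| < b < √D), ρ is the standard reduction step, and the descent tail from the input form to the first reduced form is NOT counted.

D = 120, ⌊√D⌋ = 10
descent: ρ → (6,0,-5)
descent: ρ → (-5,10,1)  [lands on river]
river: ρ → (1,10,-5)
ρ-cycle length = 2 (tail of 2 descent steps not counted)

2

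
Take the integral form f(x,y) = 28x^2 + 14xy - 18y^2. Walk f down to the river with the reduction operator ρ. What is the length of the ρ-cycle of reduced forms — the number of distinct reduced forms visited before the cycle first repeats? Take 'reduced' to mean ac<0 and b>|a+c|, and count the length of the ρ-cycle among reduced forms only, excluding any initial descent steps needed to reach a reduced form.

D = 2212, ⌊√D⌋ = 47
river: ρ → (-18,22,24)
river: ρ → (24,26,-16)
river: ρ → (-16,38,12)
river: ρ → (12,34,-22)
river: ρ → (-22,10,24)
river: ρ → (24,38,-8)
river: ρ → (-8,42,14)
river: ρ → (14,42,-8)
river: ρ → (-8,38,24)
river: ρ → (24,10,-22)
river: ρ → (-22,34,12)
river: ρ → (12,38,-16)
river: ρ → (-16,26,24)
river: ρ → (24,22,-18)
river: ρ → (-18,14,28)
river: ρ → (28,42,-4)
river: ρ → (-4,46,6)
river: ρ → (6,38,-32)
river: ρ → (-32,26,12)
river: ρ → (12,46,-2)
river: ρ → (-2,46,12)
river: ρ → (12,26,-32)
river: ρ → (-32,38,6)
river: ρ → (6,46,-4)
river: ρ → (-4,42,28)
river: ρ → (28,14,-18)
ρ-cycle length = 26 (tail of 0 descent steps not counted)

26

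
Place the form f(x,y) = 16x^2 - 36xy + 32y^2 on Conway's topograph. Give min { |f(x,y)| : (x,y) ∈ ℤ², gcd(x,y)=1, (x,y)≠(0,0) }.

translate: b→-4 (≡-36 mod 32), so (16,-36,32)→(16,-4,12)
flip: (16,-4,12)→(12,4,16)
reduced (well bottom): (12,4,16) with a≤c, −a<b≤a
well minimum = a = 12

12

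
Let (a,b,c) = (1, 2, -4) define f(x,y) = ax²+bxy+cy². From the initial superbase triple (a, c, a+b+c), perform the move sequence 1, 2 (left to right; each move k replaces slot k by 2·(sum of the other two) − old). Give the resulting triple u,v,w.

start (1,-4,-1) = (f(1,0),f(0,1),f(1,1))
replace slot 1: 2·((-4)+(-1)) − 1 = -11 → (-11,-4,-1)
replace slot 2: 2·((-11)+(-1)) − (-4) = -20 → (-11,-20,-1)

-11,-20,-1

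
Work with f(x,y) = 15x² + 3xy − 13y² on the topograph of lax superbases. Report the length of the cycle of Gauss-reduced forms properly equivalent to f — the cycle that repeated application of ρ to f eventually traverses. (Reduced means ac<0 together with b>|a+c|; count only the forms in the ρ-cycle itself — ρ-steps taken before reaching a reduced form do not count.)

D = 789, ⌊√D⌋ = 28
river: ρ → (-13,23,5)
river: ρ → (5,27,-3)
river: ρ → (-3,27,5)
river: ρ → (5,23,-13)
river: ρ → (-13,3,15)
river: ρ → (15,27,-1)
river: ρ → (-1,27,15)
river: ρ → (15,3,-13)
ρ-cycle length = 8 (tail of 0 descent steps not counted)

8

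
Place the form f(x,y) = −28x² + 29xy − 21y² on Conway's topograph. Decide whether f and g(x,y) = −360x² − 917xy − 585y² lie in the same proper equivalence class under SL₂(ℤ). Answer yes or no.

D₁ = -1511, D₂ = -1511
f is negative-definite; reduce −f:
−f: translate: b→27 (≡-29 mod 56), so (28,-29,21)→(28,27,20)
−f: flip: (28,27,20)→(20,-27,28)
−f: translate: b→13 (≡-27 mod 40), so (20,-27,28)→(20,13,21)
−f: reduced (well bottom): (20,13,21) with a≤c, −a<b≤a
flip sign back: reduced form of f is (-20,-13,-21)
g is negative-definite; reduce −g:
−g: translate: b→197 (≡917 mod 720), so (360,917,585)→(360,197,28)
−g: flip: (360,197,28)→(28,-197,360)
−g: translate: b→27 (≡-197 mod 56), so (28,-197,360)→(28,27,20)
−g: flip: (28,27,20)→(20,-27,28)
−g: translate: b→13 (≡-27 mod 40), so (20,-27,28)→(20,13,21)
−g: reduced (well bottom): (20,13,21) with a≤c, −a<b≤a
flip sign back: reduced form of g is (-20,-13,-21)
reduced forms (-20, -13, -21) vs (-20, -13, -21) ⇒ equivalent

yes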